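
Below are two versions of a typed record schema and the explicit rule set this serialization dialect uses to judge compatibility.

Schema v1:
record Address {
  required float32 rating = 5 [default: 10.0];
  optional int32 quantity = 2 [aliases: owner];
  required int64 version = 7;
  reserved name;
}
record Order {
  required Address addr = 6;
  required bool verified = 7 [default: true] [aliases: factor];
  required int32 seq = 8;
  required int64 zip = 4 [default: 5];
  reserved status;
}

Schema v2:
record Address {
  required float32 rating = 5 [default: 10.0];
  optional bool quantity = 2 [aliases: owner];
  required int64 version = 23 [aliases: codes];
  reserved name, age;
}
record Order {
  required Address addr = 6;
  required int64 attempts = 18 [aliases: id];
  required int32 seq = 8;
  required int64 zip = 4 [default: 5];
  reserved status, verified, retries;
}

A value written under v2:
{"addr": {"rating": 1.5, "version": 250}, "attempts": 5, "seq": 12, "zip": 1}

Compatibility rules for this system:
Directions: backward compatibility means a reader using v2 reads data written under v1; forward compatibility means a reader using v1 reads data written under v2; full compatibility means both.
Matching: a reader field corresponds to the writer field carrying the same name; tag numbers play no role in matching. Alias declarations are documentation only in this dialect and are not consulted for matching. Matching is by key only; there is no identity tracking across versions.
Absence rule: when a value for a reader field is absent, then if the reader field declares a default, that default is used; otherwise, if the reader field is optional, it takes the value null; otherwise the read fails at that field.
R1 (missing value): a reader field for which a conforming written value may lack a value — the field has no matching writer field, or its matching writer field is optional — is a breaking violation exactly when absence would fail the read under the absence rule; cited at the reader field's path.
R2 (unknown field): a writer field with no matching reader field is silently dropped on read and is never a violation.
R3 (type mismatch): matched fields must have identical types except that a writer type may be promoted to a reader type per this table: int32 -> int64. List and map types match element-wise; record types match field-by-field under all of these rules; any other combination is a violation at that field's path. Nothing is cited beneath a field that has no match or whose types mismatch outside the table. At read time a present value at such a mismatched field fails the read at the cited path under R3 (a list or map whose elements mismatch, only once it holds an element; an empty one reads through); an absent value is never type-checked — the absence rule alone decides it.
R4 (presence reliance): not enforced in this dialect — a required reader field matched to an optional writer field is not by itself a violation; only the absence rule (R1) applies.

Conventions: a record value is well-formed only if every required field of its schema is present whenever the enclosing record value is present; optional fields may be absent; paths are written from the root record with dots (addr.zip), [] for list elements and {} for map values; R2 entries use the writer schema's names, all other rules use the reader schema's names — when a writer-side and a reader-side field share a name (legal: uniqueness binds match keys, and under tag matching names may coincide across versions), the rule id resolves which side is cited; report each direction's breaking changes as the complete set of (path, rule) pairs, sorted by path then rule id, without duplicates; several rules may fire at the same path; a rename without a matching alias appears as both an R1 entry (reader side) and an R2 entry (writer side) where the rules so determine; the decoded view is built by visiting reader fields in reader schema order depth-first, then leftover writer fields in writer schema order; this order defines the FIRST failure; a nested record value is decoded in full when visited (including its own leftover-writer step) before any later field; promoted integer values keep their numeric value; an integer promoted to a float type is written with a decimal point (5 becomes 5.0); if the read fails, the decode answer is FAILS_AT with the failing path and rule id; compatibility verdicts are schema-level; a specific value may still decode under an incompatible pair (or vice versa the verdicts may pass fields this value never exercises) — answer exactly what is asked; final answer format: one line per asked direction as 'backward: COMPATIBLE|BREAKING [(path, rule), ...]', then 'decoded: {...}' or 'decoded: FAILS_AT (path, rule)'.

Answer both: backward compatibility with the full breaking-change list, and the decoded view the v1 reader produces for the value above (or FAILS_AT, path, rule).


the writer's type comes first in each Order pair
backward pass over Order, reader schema v2, writer schema v1:
  addr <- addr (Address -> Address, writer required)
  attempts: no writer-side match
  seq <- seq (int32 -> int32, writer required)
  zip <- zip (int64 -> int64, writer required)
  writer field verified has no reader counterpart
  addr.rating <- addr.rating (float32 -> float32, writer required)
  addr.quantity <- addr.quantity (int32 -> bool, writer optional)
  addr.version <- addr.version (int64 -> int64, writer required)
  rule R3 violated at addr.quantity
  rule R1 violated at attempts
  => backward: BREAKING (2)
decoding the Order value with the v1 reader:
  addr.rating := 1.5
  addr.quantity := null (not supplied -> null)
  addr.version := 250
  verified := true (no value, default fills)
  seq := 12
  zip := 1
  writer attempts: unmatched, discarded
  => decoded: {"addr": {"rating": 1.5, "quantity": null, "version": 250}, "verified": true, "seq": 12, "zip": 1}
diffs on Order not affecting the asked answer:
  field version in record Address: tag 7 changed to 23 -> triggers nothing under Order's printed rules — same verdict
  removed field verified from record Order (its key "verified" joins the reserved list) -> triggers nothing under Order's printed rules — same verdict

backward: BREAKING [(addr.quantity, R3), (attempts, R1)]; decoded: {"addr": {"rating": 1.5, "quantity": null, "version": 250}, "verified": true, "seq": 12, "zip": 1}


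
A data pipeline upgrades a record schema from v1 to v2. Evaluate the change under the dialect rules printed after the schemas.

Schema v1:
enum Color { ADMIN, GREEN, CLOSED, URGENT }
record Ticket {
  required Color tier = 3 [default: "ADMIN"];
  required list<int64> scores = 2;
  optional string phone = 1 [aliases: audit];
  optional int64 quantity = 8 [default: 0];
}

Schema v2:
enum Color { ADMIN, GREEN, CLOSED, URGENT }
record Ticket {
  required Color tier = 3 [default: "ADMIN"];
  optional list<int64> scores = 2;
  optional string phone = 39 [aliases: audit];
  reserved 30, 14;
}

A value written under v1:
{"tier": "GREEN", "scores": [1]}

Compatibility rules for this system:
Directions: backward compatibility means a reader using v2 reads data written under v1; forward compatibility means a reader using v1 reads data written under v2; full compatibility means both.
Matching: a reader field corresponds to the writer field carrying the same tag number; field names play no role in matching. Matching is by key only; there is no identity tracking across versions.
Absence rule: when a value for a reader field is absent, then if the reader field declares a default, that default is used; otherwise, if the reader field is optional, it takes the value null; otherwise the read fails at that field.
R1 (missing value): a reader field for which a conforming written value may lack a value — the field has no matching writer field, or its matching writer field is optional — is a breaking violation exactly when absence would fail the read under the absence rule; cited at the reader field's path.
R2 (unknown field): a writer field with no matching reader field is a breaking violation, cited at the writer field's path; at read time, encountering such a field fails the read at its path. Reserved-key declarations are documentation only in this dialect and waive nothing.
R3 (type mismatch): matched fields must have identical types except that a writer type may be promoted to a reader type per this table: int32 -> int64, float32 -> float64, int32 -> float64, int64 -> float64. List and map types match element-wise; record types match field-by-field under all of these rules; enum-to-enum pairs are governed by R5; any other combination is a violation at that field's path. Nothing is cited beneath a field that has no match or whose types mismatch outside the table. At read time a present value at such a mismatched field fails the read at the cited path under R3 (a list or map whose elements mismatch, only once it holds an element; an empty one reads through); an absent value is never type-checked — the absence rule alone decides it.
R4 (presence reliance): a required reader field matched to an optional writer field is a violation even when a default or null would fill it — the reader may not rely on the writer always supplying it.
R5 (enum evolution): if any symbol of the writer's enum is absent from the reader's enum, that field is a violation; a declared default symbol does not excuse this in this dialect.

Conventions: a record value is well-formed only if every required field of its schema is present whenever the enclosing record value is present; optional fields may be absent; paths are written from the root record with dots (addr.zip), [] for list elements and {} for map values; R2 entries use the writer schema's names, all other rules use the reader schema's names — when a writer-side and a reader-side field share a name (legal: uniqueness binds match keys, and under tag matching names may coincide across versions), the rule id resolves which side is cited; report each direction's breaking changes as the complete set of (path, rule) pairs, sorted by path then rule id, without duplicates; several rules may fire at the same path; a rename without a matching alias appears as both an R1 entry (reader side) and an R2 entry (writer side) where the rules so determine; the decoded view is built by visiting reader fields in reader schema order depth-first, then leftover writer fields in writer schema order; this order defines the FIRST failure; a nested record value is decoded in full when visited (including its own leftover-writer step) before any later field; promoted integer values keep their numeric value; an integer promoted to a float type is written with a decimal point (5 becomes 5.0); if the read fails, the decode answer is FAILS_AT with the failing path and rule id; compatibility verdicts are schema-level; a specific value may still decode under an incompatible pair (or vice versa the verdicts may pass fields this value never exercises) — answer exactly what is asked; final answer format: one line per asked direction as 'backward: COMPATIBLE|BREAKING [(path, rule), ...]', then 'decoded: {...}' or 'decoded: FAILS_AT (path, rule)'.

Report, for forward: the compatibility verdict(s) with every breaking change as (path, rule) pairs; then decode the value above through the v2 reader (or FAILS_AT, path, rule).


forward: BREAKING [(phone, R2), (scores, R1), (scores, R4)]; decoded: {"tier": "GREEN", "scores": [1], "phone": null}

arrows below run writer -> reader for Ticket
forward for Ticket (reader v1, writer v2):
  writer required, Color -> Color: reader tier maps from writer tier
  writer optional, list<int64> -> list<int64>: reader scores maps from writer scores
  phone: no writer-side match
  quantity: no writer-side match
  writer phone: unknown to reader
  rule R2 violated at phone
  rule R1 violated at scores
  rule R4 violated at scores
  => forward: BREAKING (3)
migrating the Ticket value to v2:
  tier := "GREEN"
  scores := [1]
  phone := null (not supplied -> null)
  => decoded: {"tier": "GREEN", "scores": [1], "phone": null}


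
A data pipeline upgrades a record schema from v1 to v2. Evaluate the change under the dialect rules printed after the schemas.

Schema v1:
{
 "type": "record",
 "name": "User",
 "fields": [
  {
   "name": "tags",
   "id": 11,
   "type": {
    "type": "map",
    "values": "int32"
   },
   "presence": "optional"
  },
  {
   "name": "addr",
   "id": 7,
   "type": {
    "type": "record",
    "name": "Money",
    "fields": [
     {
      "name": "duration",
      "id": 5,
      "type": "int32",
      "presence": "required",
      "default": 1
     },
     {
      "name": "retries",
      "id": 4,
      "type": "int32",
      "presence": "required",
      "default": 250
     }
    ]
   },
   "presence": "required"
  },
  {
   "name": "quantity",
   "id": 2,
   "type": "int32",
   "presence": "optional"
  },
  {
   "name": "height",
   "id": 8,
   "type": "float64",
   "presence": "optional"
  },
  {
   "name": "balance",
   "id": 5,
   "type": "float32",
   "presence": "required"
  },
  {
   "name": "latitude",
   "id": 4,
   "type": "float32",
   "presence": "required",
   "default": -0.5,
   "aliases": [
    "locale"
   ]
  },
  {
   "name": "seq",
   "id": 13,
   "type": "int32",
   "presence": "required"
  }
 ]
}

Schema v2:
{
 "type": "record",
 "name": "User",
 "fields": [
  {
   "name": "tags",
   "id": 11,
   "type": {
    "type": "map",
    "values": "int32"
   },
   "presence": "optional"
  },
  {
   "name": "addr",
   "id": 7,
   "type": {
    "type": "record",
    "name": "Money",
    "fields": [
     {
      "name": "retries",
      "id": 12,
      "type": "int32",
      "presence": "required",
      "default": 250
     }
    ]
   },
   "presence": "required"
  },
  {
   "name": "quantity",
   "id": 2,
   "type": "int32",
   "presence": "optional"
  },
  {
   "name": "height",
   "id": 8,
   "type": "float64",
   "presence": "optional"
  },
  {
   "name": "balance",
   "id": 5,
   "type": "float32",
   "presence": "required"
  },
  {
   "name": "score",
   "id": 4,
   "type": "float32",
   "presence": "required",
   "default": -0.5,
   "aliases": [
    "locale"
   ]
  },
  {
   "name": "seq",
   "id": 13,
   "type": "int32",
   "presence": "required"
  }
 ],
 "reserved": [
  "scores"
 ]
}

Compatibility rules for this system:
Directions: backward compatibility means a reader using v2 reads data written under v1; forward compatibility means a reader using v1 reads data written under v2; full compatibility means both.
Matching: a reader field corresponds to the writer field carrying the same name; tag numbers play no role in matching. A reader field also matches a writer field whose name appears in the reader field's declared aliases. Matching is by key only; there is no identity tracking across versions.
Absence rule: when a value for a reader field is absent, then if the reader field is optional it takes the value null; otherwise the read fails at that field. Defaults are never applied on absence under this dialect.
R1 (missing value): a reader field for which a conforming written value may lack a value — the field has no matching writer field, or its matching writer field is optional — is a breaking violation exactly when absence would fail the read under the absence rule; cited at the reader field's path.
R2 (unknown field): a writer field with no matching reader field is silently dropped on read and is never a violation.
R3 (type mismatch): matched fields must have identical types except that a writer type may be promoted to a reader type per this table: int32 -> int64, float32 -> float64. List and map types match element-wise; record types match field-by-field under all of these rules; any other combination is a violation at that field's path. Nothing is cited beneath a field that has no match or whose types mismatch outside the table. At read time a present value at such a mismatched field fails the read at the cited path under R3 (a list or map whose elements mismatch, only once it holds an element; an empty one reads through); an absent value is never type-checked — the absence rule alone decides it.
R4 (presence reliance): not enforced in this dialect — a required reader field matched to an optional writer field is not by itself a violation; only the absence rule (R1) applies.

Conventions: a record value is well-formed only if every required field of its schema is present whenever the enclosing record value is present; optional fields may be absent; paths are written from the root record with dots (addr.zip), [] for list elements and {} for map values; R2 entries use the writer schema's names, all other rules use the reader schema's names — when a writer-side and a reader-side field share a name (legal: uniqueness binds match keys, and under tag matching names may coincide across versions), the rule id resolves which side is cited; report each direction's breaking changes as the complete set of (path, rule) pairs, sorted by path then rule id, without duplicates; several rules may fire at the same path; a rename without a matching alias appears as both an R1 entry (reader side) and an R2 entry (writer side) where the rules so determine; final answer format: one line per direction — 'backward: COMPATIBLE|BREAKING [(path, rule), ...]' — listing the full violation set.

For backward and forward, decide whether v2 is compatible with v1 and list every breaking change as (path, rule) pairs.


backward: BREAKING [(score, R1)]; forward: BREAKING [(addr.duration, R1), (latitude, R1)]

each type pair in User: writer, then reader
checking backward for User: reader v2 against writer v1:
  tags: map<string, int32> -> map<string, int32>, writer optional; from tags
  addr: Money -> Money, writer required; from addr
  quantity: int32 -> int32, writer optional; from quantity
  height: float64 -> float64, writer optional; from height
  balance: float32 -> float32, writer required; from balance
  no writer field matches reader score
  seq: int32 -> int32, writer required; from seq
  leftover writer field: latitude
  addr.retries: int32 -> int32, writer required; from addr.retries
  leftover writer field: addr.duration
  violation R1 at score
  => backward: BREAKING (1)
checking forward for User: reader v1 against writer v2:
  tags: map<string, int32> -> map<string, int32>, writer optional; from tags
  addr: Money -> Money, writer required; from addr
  quantity: int32 -> int32, writer optional; from quantity
  height: float64 -> float64, writer optional; from height
  balance: float32 -> float32, writer required; from balance
  no writer field matches reader latitude
  seq: int32 -> int32, writer required; from seq
  leftover writer field: score
  no writer field matches reader addr.duration
  addr.retries: int32 -> int32, writer required; from addr.retries
  violation R1 at addr.duration
  violation R1 at latitude
  => forward: BREAKING (2)


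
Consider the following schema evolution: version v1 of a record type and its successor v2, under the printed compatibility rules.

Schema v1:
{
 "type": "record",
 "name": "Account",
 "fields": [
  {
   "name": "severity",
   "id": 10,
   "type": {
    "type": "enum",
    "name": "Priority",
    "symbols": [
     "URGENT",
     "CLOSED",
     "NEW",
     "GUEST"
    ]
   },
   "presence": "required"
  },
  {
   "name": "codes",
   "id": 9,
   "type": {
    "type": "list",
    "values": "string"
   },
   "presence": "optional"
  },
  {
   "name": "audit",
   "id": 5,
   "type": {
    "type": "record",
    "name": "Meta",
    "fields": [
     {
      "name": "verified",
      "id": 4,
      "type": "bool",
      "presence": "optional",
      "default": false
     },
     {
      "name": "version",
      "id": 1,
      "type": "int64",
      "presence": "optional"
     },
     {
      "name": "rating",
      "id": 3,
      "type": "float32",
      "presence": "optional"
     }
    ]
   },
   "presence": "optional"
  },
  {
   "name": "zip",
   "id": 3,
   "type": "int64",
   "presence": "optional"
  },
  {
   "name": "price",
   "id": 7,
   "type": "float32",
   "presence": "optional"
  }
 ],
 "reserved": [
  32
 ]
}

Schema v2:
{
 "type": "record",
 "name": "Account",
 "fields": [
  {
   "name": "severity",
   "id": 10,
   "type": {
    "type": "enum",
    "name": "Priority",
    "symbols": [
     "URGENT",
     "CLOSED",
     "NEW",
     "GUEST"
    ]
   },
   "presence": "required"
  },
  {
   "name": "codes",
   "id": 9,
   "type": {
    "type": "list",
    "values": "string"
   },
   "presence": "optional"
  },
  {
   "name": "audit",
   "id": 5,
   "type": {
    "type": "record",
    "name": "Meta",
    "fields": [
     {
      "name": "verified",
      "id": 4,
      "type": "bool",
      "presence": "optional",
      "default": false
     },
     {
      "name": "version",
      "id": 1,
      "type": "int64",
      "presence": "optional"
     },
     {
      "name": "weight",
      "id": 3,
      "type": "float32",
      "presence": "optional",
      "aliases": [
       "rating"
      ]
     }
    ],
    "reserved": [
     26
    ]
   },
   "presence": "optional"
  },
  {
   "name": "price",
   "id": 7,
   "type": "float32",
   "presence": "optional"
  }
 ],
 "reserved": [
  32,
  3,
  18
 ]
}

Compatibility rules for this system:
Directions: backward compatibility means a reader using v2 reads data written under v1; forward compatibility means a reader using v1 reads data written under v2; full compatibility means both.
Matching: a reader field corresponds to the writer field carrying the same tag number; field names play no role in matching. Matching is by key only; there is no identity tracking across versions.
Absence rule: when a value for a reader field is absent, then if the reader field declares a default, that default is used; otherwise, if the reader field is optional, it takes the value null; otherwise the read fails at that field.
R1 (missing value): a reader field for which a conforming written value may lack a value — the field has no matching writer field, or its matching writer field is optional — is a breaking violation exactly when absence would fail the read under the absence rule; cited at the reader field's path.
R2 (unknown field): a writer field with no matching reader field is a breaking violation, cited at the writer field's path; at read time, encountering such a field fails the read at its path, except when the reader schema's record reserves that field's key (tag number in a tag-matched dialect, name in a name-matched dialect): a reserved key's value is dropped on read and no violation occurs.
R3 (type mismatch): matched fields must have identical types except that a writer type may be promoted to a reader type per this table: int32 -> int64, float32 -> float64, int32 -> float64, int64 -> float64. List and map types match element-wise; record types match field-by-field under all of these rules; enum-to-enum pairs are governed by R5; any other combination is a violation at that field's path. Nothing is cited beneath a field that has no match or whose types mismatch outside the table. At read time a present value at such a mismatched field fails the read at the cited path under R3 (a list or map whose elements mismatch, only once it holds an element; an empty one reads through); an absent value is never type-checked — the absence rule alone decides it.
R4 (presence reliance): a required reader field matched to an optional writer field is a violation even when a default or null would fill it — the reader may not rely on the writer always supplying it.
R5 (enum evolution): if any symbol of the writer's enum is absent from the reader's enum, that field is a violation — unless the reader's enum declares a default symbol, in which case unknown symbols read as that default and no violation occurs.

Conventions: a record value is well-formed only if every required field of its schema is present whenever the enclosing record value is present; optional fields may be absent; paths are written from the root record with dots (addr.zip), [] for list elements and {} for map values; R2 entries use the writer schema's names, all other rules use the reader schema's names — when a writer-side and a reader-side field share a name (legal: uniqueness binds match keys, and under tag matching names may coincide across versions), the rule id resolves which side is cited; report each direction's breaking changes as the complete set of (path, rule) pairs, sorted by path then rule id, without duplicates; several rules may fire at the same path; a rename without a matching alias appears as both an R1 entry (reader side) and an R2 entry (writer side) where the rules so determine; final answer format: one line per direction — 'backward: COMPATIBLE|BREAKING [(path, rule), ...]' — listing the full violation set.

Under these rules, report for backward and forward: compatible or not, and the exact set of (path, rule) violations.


backward: COMPATIBLE []; forward: COMPATIBLE []

arrows below run writer -> reader for Account
backward on Account — v2 reading data written by v1:
  severity: paired with writer severity (Priority -> Priority; writer required)
  codes: paired with writer codes (list<string> -> list<string>; writer optional)
  audit: paired with writer audit (Meta -> Meta; writer optional)
  price: paired with writer price (float32 -> float32; writer optional)
  writer zip: unknown to reader
  audit.verified: paired with writer audit.verified (bool -> bool; writer optional)
  audit.version: paired with writer audit.version (int64 -> int64; writer optional)
  audit.weight: paired with writer audit.rating (float32 -> float32; writer optional)
  => no violations; backward on Account: COMPATIBLE
forward on Account — v1 reading data written by v2:
  severity: paired with writer severity (Priority -> Priority; writer required)
  codes: paired with writer codes (list<string> -> list<string>; writer optional)
  audit: paired with writer audit (Meta -> Meta; writer optional)
  zip: no writer-side match
  price: paired with writer price (float32 -> float32; writer optional)
  audit.verified: paired with writer audit.verified (bool -> bool; writer optional)
  audit.version: paired with writer audit.version (int64 -> int64; writer optional)
  audit.rating: paired with writer audit.weight (float32 -> float32; writer optional)
  => no violations; forward on Account: COMPATIBLE


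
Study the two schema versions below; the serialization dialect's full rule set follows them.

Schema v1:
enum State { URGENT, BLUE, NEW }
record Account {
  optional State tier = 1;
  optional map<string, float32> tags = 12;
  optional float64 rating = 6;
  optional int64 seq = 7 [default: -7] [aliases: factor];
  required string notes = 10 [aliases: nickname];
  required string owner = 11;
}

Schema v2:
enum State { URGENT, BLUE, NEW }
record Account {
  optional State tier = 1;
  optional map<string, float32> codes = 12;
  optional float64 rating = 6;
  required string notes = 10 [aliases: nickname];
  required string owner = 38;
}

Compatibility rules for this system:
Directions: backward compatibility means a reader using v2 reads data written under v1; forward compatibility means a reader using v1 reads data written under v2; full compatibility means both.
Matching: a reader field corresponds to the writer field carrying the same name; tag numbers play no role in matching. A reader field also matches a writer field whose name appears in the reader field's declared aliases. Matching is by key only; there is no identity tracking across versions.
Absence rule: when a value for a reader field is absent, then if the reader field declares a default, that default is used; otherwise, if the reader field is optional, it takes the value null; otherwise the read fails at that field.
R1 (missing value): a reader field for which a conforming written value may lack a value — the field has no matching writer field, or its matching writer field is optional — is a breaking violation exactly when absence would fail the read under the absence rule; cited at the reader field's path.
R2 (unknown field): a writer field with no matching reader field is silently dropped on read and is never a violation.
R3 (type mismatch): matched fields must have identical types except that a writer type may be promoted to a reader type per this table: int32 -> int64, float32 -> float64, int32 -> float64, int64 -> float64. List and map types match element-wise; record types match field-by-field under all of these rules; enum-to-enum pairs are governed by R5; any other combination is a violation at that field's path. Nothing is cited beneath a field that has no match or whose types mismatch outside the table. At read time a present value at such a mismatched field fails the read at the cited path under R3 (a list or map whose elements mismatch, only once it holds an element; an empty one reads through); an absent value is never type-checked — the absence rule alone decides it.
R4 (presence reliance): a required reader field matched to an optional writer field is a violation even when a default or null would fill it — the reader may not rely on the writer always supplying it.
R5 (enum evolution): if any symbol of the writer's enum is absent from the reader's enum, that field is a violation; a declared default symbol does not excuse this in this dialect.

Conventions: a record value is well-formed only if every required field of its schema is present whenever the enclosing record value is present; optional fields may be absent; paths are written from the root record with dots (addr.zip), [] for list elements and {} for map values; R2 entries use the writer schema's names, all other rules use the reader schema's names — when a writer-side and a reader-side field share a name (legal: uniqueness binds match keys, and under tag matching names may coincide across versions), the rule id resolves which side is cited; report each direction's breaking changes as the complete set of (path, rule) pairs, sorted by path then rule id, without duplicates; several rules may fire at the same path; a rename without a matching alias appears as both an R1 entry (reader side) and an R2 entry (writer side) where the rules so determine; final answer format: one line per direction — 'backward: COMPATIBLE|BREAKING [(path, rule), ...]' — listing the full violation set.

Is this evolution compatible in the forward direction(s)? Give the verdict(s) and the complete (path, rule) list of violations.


forward: COMPATIBLE []

arrows below run writer -> reader for Account
forward on Account — v1 reading data written by v2:
  tier <- tier (State -> State, writer optional)
  tags has no writer counterpart
  rating <- rating (float64 -> float64, writer optional)
  seq has no writer counterpart
  notes <- notes (string -> string, writer required)
  owner <- owner (string -> string, writer required)
  writer codes: unknown to reader
  nothing fires on Account: forward is COMPATIBLE
remaining Account differences; none change what is asked:
  removed field seq from record Account -> fires no rule on Account, leaving the asked answer as it is
  renamed field tags to codes in record Account -> fires no rule on Account, leaving the asked answer as it is
  field owner in record Account: tag 11 changed to 38 -> fires no rule on Account, leaving the asked answer as it is


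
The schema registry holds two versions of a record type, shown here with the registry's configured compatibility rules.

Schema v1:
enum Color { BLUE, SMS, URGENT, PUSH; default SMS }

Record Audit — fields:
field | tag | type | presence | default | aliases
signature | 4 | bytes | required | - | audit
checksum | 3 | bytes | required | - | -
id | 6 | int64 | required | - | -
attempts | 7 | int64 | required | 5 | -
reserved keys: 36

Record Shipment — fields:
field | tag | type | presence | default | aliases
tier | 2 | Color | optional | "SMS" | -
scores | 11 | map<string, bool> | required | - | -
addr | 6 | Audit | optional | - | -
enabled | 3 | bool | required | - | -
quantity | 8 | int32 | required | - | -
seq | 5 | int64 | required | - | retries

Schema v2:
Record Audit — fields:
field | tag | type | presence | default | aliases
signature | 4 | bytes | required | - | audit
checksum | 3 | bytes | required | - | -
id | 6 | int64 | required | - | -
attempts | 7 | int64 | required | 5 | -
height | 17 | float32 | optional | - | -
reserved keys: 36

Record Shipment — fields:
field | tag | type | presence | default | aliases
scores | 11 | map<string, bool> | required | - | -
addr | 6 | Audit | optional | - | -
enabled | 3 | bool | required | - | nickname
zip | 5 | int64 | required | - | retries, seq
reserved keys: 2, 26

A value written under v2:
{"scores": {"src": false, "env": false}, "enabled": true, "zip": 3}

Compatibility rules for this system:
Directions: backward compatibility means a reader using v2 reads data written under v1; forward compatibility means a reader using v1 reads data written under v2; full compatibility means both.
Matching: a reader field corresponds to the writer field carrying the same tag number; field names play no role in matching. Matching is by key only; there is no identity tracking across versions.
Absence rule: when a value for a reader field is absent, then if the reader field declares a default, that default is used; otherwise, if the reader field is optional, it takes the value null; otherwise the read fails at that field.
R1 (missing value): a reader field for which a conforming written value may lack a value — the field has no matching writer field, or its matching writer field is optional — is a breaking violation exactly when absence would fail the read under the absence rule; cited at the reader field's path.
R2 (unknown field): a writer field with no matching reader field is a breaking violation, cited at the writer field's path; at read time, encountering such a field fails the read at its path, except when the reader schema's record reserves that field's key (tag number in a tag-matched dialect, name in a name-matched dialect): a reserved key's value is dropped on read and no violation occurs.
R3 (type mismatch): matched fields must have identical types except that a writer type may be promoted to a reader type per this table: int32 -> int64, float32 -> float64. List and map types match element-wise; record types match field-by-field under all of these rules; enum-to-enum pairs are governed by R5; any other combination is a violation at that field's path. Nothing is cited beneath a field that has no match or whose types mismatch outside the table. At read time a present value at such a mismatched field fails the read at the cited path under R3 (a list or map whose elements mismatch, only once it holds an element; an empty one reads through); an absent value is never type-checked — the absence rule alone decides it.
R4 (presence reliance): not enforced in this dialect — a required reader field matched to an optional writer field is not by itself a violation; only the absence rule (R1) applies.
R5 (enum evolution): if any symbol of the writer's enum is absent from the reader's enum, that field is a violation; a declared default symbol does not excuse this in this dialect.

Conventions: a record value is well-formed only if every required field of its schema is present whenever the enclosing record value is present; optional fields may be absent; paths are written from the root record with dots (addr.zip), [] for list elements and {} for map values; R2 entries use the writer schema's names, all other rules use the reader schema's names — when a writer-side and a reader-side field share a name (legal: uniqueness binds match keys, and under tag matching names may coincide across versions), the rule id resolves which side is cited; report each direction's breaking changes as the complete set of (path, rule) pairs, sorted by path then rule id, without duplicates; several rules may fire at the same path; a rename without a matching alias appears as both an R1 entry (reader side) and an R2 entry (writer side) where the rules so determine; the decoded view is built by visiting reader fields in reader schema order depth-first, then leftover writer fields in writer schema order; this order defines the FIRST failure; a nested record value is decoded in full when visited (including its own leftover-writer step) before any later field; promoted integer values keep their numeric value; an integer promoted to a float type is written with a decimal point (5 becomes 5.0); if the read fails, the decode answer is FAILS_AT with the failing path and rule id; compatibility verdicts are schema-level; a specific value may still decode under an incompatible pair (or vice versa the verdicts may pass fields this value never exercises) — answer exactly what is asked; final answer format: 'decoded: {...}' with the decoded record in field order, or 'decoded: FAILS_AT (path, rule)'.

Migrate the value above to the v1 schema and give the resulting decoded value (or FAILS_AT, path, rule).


decoded: FAILS_AT (quantity, R1)

in Shipment below, arrows point writer -> reader
decoding the Shipment value with the v1 reader:
  tier := "SMS" (no value, default fills)
  scores := {"src": false, "env": false}
  addr := null (not supplied -> null)
  enabled := true
  read fails at quantity under R1 (no fill)
  => FAILS_AT (quantity, R1)
remaining Shipment differences; none change what is asked:
  renamed field seq to zip in record Shipment (alias seq declared on the renamed field) -> shifts the Shipment verdicts, not this decode
  added field height to record Audit: optional float32, tag 17 (in v2 it sits last) -> shifts the Shipment verdicts, not this decode
  removed field tier from record Shipment -> inert under this dialect — no rule fires on Shipment and the result does not move


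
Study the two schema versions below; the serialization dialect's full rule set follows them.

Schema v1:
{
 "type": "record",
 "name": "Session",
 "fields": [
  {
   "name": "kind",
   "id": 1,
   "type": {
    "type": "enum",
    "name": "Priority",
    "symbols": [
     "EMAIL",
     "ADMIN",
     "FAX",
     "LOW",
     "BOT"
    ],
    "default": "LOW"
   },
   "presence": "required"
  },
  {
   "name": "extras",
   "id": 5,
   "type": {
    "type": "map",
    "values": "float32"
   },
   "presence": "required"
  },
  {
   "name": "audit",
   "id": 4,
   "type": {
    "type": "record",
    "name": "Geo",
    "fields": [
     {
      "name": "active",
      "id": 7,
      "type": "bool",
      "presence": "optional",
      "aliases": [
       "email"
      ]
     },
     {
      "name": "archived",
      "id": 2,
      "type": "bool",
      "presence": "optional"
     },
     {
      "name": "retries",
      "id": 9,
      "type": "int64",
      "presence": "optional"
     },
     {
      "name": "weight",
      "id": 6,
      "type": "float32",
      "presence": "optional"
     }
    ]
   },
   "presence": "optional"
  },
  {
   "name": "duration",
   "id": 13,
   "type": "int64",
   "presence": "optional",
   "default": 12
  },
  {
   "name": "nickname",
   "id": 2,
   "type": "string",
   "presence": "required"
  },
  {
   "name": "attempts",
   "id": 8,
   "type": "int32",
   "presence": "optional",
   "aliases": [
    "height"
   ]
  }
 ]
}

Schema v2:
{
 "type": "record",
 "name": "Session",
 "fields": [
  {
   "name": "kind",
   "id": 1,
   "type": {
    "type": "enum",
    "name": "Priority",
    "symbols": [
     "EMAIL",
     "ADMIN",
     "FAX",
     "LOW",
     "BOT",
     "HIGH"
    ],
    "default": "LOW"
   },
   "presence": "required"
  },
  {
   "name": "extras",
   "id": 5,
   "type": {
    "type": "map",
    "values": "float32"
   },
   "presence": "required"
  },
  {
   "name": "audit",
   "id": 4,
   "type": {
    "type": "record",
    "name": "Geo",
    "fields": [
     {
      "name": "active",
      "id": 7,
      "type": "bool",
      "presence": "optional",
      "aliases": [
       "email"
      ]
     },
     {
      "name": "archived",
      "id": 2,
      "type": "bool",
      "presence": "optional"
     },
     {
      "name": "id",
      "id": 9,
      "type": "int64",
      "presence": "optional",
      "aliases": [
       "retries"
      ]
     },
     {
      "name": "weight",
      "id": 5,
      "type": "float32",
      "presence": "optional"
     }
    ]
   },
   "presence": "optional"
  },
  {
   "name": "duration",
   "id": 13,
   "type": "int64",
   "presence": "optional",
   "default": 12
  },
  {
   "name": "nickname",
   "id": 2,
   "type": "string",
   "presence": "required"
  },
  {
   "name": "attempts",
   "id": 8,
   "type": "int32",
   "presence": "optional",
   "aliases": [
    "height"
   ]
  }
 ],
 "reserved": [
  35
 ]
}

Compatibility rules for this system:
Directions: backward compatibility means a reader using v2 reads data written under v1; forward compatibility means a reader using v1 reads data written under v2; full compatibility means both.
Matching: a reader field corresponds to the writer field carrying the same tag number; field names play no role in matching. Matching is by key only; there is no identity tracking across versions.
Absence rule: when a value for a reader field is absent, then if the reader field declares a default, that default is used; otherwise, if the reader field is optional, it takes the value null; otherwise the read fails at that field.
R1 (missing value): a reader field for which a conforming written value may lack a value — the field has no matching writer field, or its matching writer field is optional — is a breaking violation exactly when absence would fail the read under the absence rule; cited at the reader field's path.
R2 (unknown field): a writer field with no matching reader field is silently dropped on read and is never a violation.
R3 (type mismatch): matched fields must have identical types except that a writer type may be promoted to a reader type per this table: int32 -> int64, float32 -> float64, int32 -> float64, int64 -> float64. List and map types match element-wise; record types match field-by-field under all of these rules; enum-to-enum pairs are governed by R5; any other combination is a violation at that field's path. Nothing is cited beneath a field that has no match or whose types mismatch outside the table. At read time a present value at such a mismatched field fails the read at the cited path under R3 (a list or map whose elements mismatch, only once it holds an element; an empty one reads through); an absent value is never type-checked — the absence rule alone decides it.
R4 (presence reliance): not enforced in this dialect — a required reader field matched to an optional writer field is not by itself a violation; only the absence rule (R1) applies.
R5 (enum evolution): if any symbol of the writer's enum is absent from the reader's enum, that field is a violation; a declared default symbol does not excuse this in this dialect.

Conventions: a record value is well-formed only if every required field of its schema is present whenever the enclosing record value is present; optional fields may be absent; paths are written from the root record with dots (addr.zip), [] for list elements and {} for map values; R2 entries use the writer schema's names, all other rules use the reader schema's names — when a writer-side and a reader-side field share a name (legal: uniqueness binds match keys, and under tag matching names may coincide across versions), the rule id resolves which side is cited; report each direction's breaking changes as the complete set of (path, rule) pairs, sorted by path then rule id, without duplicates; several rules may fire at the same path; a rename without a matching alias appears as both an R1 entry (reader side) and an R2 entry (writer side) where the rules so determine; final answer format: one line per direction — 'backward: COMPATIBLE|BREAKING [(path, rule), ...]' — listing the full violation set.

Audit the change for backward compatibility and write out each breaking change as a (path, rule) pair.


each type pair in Session: writer, then reader
backward pass over Session, reader schema v2, writer schema v1:
  kind: Priority -> Priority, writer required; from kind
  extras: map<string, float32> -> map<string, float32>, writer required; from extras
  audit: Geo -> Geo, writer optional; from audit
  duration: int64 -> int64, writer optional; from duration
  nickname: string -> string, writer required; from nickname
  attempts: int32 -> int32, writer optional; from attempts
  audit.active: bool -> bool, writer optional; from audit.active
  audit.archived: bool -> bool, writer optional; from audit.archived
  audit.id: int64 -> int64, writer optional; from audit.retries
  audit.weight: no writer-side match
  writer field audit.weight has no reader counterpart
  => backward: COMPATIBLE
remaining Session differences; none change what is asked:
  enum Priority (field kind in record Session): symbol HIGH added -> affects forward compatibility only, which is not asked
  renamed field retries to id in record Geo (alias retries declared on the renamed field) -> fires no rule on Session, leaving the asked answer as it is
  field weight in record Geo: tag 6 changed to 5 -> fires no rule on Session, leaving the asked answer as it is

backward: COMPATIBLE []
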